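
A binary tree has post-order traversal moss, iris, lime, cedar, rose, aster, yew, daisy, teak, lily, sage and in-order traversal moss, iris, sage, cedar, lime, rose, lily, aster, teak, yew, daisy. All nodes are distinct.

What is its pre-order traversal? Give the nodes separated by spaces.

The last element of post-order is the root; it splits in-order into left and right subtrees.
Root sage: left subtree has 2 nodes {moss, iris}, right has 8 {cedar, lime, rose, lily, aster, teak, yew, daisy}.
  Root iris: left subtree has 1 node {moss}, right has 0 { }.
  Root lily: left subtree has 3 nodes {cedar, lime, rose}, right has 4 {aster, teak, yew, daisy}.
    Root rose: left subtree has 2 nodes {cedar, lime}, right has 0 { }.
      Root cedar: left subtree has 0 nodes { }, right has 1 {lime}.
    Root teak: left subtree has 1 node {aster}, right has 2 {yew, daisy}.
      Root daisy: left subtree has 1 node {yew}, right has 0 { }.

sage iris moss lily rose cedar lime teak aster daisy yew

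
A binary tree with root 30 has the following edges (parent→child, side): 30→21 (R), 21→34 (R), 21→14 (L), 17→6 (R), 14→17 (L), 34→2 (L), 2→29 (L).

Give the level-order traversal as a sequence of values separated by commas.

Level-order visits nodes level by level from the root, left to right within each level.
Level 0: 30
Level 1: 21
Level 2: 14, 34
Level 3: 17, 2
Level 4: 6, 29

30, 21, 14, 34, 17, 2, 6, 29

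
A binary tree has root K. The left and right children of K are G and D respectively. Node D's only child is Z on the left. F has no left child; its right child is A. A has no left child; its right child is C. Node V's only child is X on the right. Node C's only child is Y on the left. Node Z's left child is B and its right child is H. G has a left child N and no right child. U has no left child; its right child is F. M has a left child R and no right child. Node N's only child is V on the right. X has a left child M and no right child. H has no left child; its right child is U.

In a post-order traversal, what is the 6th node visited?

G

Post-order visits the left subtree, then the right subtree, then the node.
At K: go left to G.
  At G: go left to N.
    At N: no left child.
    At N: go right to V.
      At V: no left child.
      At V: go right to X.
        At X: go left to M.
          At M: go left to R.
            R is a leaf — visit R.
          At M: no right child.
          Visit M.
        At X: no right child.
        Visit X.
      Visit V.
    Visit N.
  At G: no right child.
  Visit G.
At K: go right to D.
  At D: go left to Z.
    At Z: go left to B.
      B is a leaf — visit B.
    At Z: go right to H.
      At H: no left child.
      At H: go right to U.
        At U: no left child.
        At U: go right to F.
          At F: no left child.
          At F: go right to A.
            At A: no left child.
            At A: go right to C.
              At C: go left to Y.
                Y is a leaf — visit Y.
              At C: no right child.
              Visit C.
            Visit A.
          Visit F.
        Visit U.
      Visit H.
    Visit Z.
  At D: no right child.
  Visit D.
Visit K.
Full post-order sequence: R, M, X, V, N, G, B, Y, C, A, F, U, H, Z, D, K.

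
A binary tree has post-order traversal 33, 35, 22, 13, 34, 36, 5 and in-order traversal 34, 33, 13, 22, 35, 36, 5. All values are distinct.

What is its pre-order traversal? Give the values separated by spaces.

The last element of post-order is the root; it splits in-order into left and right subtrees.
Root 5: left subtree has 6 nodes {34, 33, 13, 22, 35, 36}, right has 0 { }.
  Root 36: left subtree has 5 nodes {34, 33, 13, 22, 35}, right has 0 { }.
    Root 34: left subtree has 0 nodes { }, right has 4 {33, 13, 22, 35}.
      Root 13: left subtree has 1 node {33}, right has 2 {22, 35}.
        Root 22: left subtree has 0 nodes { }, right has 1 {35}.

5 36 34 13 33 22 35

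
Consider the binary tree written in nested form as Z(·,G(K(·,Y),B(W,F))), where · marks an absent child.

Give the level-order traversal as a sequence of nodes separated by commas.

Level-order visits nodes level by level from the root, left to right within each level.
Level 0: Z
Level 1: G
Level 2: K, B
Level 3: Y, W, F

Z, G, K, B, Y, W, F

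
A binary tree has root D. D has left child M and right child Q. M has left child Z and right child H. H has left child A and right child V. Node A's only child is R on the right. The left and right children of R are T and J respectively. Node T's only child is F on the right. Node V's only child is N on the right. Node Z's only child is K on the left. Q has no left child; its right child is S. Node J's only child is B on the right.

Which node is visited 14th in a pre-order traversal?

Q

Pre-order visits the node, then its left subtree, then its right subtree.
Visit D.
At D: go left to M.
  Visit M.
  At M: go left to Z.
    Visit Z.
    At Z: go left to K.
      K is a leaf — visit K.
    At Z: no right child.
  At M: go right to H.
    Visit H.
    At H: go left to A.
      Visit A.
      At A: no left child.
      At A: go right to R.
        Visit R.
        At R: go left to T.
          Visit T.
          At T: no left child.
          At T: go right to F.
            F is a leaf — visit F.
        At R: go right to J.
          Visit J.
          At J: no left child.
          At J: go right to B.
            B is a leaf — visit B.
    At H: go right to V.
      Visit V.
      At V: no left child.
      At V: go right to N.
        N is a leaf — visit N.
At D: go right to Q.
  Visit Q.
  At Q: no left child.
  At Q: go right to S.
    S is a leaf — visit S.
Full pre-order sequence: D, M, Z, K, H, A, R, T, F, J, B, V, N, Q, S.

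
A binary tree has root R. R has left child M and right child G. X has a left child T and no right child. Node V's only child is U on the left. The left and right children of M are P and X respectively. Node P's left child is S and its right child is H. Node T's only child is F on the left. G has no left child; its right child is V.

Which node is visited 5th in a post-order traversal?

T

Post-order visits the left subtree, then the right subtree, then the node.
At R: go left to M.
  At M: go left to P.
    At P: go left to S.
      S is a leaf — visit S.
    At P: go right to H.
      H is a leaf — visit H.
    Visit P.
  At M: go right to X.
    At X: go left to T.
      At T: go left to F.
        F is a leaf — visit F.
      At T: no right child.
      Visit T.
    At X: no right child.
    Visit X.
  Visit M.
At R: go right to G.
  At G: no left child.
  At G: go right to V.
    At V: go left to U.
      U is a leaf — visit U.
    At V: no right child.
    Visit V.
  Visit G.
Visit R.
Full post-order sequence: S, H, P, F, T, X, M, U, V, G, R.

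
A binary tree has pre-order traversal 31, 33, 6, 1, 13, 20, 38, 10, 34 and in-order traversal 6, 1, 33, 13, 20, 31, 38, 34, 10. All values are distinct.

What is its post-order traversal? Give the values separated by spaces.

1 6 20 13 33 34 10 38 31

The first element of pre-order is the root; it splits in-order into left and right subtrees.
Root 31: left subtree has 5 nodes {6, 1, 33, 13, 20}, right has 3 {38, 34, 10}.
  Root 33: left subtree has 2 nodes {6, 1}, right has 2 {13, 20}.
    Root 6: left subtree has 0 nodes { }, right has 1 {1}.
    Root 13: left subtree has 0 nodes { }, right has 1 {20}.
  Root 38: left subtree has 0 nodes { }, right has 2 {34, 10}.
    Root 10: left subtree has 1 node {34}, right has 0 { }.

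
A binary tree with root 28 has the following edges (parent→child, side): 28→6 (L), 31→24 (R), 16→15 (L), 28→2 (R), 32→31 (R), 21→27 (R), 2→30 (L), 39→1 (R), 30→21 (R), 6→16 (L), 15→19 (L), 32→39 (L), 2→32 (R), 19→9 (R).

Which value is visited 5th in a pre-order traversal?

19

Pre-order visits the node, then its left subtree, then its right subtree.
Visit 28.
At 28: go left to 6.
  Visit 6.
  At 6: go left to 16.
    Visit 16.
    At 16: go left to 15.
      Visit 15.
      At 15: go left to 19.
        Visit 19.
        At 19: no left child.
        At 19: go right to 9.
          9 is a leaf — visit 9.
      At 15: no right child.
    At 16: no right child.
  At 6: no right child.
At 28: go right to 2.
  Visit 2.
  At 2: go left to 30.
    Visit 30.
    At 30: no left child.
    At 30: go right to 21.
      Visit 21.
      At 21: no left child.
      At 21: go right to 27.
        27 is a leaf — visit 27.
  At 2: go right to 32.
    Visit 32.
    At 32: go left to 39.
      Visit 39.
      At 39: no left child.
      At 39: go right to 1.
        1 is a leaf — visit 1.
    At 32: go right to 31.
      Visit 31.
      At 31: no left child.
      At 31: go right to 24.
        24 is a leaf — visit 24.
Full pre-order sequence: 28, 6, 16, 15, 19, 9, 2, 30, 21, 27, 32, 39, 1, 31, 24.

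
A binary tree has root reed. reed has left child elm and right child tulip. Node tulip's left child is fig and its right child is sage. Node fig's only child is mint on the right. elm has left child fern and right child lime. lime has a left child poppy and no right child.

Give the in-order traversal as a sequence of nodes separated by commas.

In-order visits the left subtree, then the node, then the right subtree.
At reed: go left to elm.
  At elm: go left to fern.
    fern is a leaf — visit fern.
  Visit elm.
  At elm: go right to lime.
    At lime: go left to poppy.
      poppy is a leaf — visit poppy.
    Visit lime.
    At lime: no right child.
Visit reed.
At reed: go right to tulip.
  At tulip: go left to fig.
    At fig: no left child.
    Visit fig.
    At fig: go right to mint.
      mint is a leaf — visit mint.
  Visit tulip.
  At tulip: go right to sage.
    sage is a leaf — visit sage.

fern, elm, poppy, lime, reed, fig, mint, tulip, sage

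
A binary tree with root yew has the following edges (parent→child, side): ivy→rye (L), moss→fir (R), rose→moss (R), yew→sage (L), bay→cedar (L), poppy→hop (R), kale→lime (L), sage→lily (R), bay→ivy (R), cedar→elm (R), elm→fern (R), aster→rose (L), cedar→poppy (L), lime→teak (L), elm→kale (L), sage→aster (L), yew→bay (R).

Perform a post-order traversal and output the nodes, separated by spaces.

Post-order visits the left subtree, then the right subtree, then the node.
At yew: go left to sage.
  At sage: go left to aster.
    At aster: go left to rose.
      At rose: no left child.
      At rose: go right to moss.
        At moss: no left child.
        At moss: go right to fir.
          fir is a leaf — visit fir.
        Visit moss.
      Visit rose.
    At aster: no right child.
    Visit aster.
  At sage: go right to lily.
    lily is a leaf — visit lily.
  Visit sage.
At yew: go right to bay.
  At bay: go left to cedar.
    At cedar: go left to poppy.
      At poppy: no left child.
      At poppy: go right to hop.
        hop is a leaf — visit hop.
      Visit poppy.
    At cedar: go right to elm.
      At elm: go left to kale.
        At kale: go left to lime.
          At lime: go left to teak.
            teak is a leaf — visit teak.
          At lime: no right child.
          Visit lime.
        At kale: no right child.
        Visit kale.
      At elm: go right to fern.
        fern is a leaf — visit fern.
      Visit elm.
    Visit cedar.
  At bay: go right to ivy.
    At ivy: go left to rye.
      rye is a leaf — visit rye.
    At ivy: no right child.
    Visit ivy.
  Visit bay.
Visit yew.

fir moss rose aster lily sage hop poppy teak lime kale fern elm cedar rye ivy bay yew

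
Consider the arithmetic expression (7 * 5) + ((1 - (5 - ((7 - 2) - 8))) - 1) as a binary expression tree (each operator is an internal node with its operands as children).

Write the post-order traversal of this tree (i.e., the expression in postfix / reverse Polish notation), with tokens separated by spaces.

Post-order on an expression tree gives postfix notation: for each operator, emit left operand, right operand, then the operator.

7 5 * 1 5 7 2 - 8 - - - 1 - +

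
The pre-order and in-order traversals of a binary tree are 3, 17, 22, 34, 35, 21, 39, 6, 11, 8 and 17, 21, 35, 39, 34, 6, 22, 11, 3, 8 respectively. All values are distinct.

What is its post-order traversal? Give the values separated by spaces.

The first element of pre-order is the root; it splits in-order into left and right subtrees.
Root 3: left subtree has 8 nodes {17, 21, 35, 39, 34, 6, 22, 11}, right has 1 {8}.
  Root 17: left subtree has 0 nodes { }, right has 7 {21, 35, 39, 34, 6, 22, 11}.
    Root 22: left subtree has 5 nodes {21, 35, 39, 34, 6}, right has 1 {11}.
      Root 34: left subtree has 3 nodes {21, 35, 39}, right has 1 {6}.
        Root 35: left subtree has 1 node {21}, right has 1 {39}.

21 39 35 6 34 11 22 17 8 3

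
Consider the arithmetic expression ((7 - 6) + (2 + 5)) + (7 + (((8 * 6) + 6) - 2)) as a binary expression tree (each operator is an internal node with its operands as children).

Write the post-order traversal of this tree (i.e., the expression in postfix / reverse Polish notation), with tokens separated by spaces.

7 6 - 2 5 + + 7 8 6 * 6 + 2 - + +

Post-order on an expression tree gives postfix notation: for each operator, emit left operand, right operand, then the operator.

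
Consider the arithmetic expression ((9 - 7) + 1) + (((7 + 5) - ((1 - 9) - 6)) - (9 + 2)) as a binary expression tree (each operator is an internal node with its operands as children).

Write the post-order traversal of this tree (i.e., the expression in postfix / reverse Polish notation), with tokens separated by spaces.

Post-order on an expression tree gives postfix notation: for each operator, emit left operand, right operand, then the operator.

9 7 - 1 + 7 5 + 1 9 - 6 - - 9 2 + - +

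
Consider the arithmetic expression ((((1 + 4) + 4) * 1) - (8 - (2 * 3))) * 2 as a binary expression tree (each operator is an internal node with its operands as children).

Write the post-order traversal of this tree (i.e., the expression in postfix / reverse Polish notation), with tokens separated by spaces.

Post-order on an expression tree gives postfix notation: for each operator, emit left operand, right operand, then the operator.

1 4 + 4 + 1 * 8 2 3 * - - 2 *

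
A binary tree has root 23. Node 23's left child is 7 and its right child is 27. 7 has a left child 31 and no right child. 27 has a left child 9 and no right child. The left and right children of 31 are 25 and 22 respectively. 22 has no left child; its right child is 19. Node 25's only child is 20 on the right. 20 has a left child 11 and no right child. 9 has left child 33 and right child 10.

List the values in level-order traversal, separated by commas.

23, 7, 27, 31, 9, 25, 22, 33, 10, 20, 19, 11

Level-order visits nodes level by level from the root, left to right within each level.
Level 0: 23
Level 1: 7, 27
Level 2: 31, 9
Level 3: 25, 22, 33, 10
Level 4: 20, 19
Level 5: 11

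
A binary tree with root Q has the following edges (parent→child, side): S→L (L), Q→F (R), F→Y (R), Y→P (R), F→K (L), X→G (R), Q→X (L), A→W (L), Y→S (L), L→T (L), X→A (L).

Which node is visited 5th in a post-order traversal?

K

Post-order visits the left subtree, then the right subtree, then the node.
At Q: go left to X.
  At X: go left to A.
    At A: go left to W.
      W is a leaf — visit W.
    At A: no right child.
    Visit A.
  At X: go right to G.
    G is a leaf — visit G.
  Visit X.
At Q: go right to F.
  At F: go left to K.
    K is a leaf — visit K.
  At F: go right to Y.
    At Y: go left to S.
      At S: go left to L.
        At L: go left to T.
          T is a leaf — visit T.
        At L: no right child.
        Visit L.
      At S: no right child.
      Visit S.
    At Y: go right to P.
      P is a leaf — visit P.
    Visit Y.
  Visit F.
Visit Q.
Full post-order sequence: W, A, G, X, K, T, L, S, P, Y, F, Q.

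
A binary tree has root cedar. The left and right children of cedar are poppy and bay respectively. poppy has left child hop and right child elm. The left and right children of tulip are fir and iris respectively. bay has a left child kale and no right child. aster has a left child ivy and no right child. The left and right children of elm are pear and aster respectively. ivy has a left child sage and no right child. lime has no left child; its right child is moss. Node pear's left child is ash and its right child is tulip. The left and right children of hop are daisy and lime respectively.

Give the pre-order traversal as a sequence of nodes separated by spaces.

cedar poppy hop daisy lime moss elm pear ash tulip fir iris aster ivy sage bay kale

Pre-order visits the node, then its left subtree, then its right subtree.
Visit cedar.
At cedar: go left to poppy.
  Visit poppy.
  At poppy: go left to hop.
    Visit hop.
    At hop: go left to daisy.
      daisy is a leaf — visit daisy.
    At hop: go right to lime.
      Visit lime.
      At lime: no left child.
      At lime: go right to moss.
        moss is a leaf — visit moss.
  At poppy: go right to elm.
    Visit elm.
    At elm: go left to pear.
      Visit pear.
      At pear: go left to ash.
        ash is a leaf — visit ash.
      At pear: go right to tulip.
        Visit tulip.
        At tulip: go left to fir.
          fir is a leaf — visit fir.
        At tulip: go right to iris.
          iris is a leaf — visit iris.
    At elm: go right to aster.
      Visit aster.
      At aster: go left to ivy.
        Visit ivy.
        At ivy: go left to sage.
          sage is a leaf — visit sage.
        At ivy: no right child.
      At aster: no right child.
At cedar: go right to bay.
  Visit bay.
  At bay: go left to kale.
    kale is a leaf — visit kale.
  At bay: no right child.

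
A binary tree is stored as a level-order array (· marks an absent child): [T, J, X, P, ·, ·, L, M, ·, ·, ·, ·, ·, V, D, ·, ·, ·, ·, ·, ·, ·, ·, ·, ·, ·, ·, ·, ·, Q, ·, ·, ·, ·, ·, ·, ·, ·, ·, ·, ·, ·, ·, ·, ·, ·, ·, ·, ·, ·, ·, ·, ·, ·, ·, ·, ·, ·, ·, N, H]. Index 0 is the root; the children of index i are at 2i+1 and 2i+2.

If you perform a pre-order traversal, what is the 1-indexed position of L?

6

Pre-order visits the node, then its left subtree, then its right subtree.
Visit T.
At T: go left to J.
  Visit J.
  At J: go left to P.
    Visit P.
    At P: go left to M.
      M is a leaf — visit M.
    At P: no right child.
  At J: no right child.
At T: go right to X.
  Visit X.
  At X: no left child.
  At X: go right to L.
    Visit L.
    At L: go left to V.
      V is a leaf — visit V.
    At L: go right to D.
      Visit D.
      At D: go left to Q.
        Visit Q.
        At Q: go left to N.
          N is a leaf — visit N.
        At Q: go right to H.
          H is a leaf — visit H.
      At D: no right child.
Full pre-order sequence: T, J, P, M, X, L, V, D, Q, N, H.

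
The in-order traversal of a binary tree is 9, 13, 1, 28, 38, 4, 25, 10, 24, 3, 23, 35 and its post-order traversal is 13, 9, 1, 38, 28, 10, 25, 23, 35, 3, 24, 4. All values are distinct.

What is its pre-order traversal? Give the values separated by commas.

The last element of post-order is the root; it splits in-order into left and right subtrees.
Root 4: left subtree has 5 nodes {9, 13, 1, 28, 38}, right has 6 {25, 10, 24, 3, 23, 35}.
  Root 28: left subtree has 3 nodes {9, 13, 1}, right has 1 {38}.
    Root 1: left subtree has 2 nodes {9, 13}, right has 0 { }.
      Root 9: left subtree has 0 nodes { }, right has 1 {13}.
  Root 24: left subtree has 2 nodes {25, 10}, right has 3 {3, 23, 35}.
    Root 25: left subtree has 0 nodes { }, right has 1 {10}.
    Root 3: left subtree has 0 nodes { }, right has 2 {23, 35}.
      Root 35: left subtree has 1 node {23}, right has 0 { }.

4, 28, 1, 9, 13, 38, 24, 25, 10, 3, 35, 23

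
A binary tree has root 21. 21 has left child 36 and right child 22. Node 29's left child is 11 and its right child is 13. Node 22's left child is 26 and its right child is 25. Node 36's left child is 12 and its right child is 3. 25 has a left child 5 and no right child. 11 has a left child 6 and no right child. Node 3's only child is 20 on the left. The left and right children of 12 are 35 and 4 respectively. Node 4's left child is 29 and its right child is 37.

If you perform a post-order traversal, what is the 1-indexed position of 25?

14

Post-order visits the left subtree, then the right subtree, then the node.
At 21: go left to 36.
  At 36: go left to 12.
    At 12: go left to 35.
      35 is a leaf — visit 35.
    At 12: go right to 4.
      At 4: go left to 29.
        At 29: go left to 11.
          At 11: go left to 6.
            6 is a leaf — visit 6.
          At 11: no right child.
          Visit 11.
        At 29: go right to 13.
          13 is a leaf — visit 13.
        Visit 29.
      At 4: go right to 37.
        37 is a leaf — visit 37.
      Visit 4.
    Visit 12.
  At 36: go right to 3.
    At 3: go left to 20.
      20 is a leaf — visit 20.
    At 3: no right child.
    Visit 3.
  Visit 36.
At 21: go right to 22.
  At 22: go left to 26.
    26 is a leaf — visit 26.
  At 22: go right to 25.
    At 25: go left to 5.
      5 is a leaf — visit 5.
    At 25: no right child.
    Visit 25.
  Visit 22.
Visit 21.
Full post-order sequence: 35, 6, 11, 13, 29, 37, 4, 12, 20, 3, 36, 26, 5, 25, 22, 21.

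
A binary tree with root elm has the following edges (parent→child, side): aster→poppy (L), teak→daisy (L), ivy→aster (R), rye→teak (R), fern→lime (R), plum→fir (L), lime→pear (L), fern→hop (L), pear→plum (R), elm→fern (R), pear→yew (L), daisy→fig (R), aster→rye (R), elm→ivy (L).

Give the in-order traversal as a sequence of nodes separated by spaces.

ivy poppy aster rye daisy fig teak elm hop fern yew pear fir plum lime

In-order visits the left subtree, then the node, then the right subtree.
At elm: go left to ivy.
  At ivy: no left child.
  Visit ivy.
  At ivy: go right to aster.
    At aster: go left to poppy.
      poppy is a leaf — visit poppy.
    Visit aster.
    At aster: go right to rye.
      At rye: no left child.
      Visit rye.
      At rye: go right to teak.
        At teak: go left to daisy.
          At daisy: no left child.
          Visit daisy.
          At daisy: go right to fig.
            fig is a leaf — visit fig.
        Visit teak.
        At teak: no right child.
Visit elm.
At elm: go right to fern.
  At fern: go left to hop.
    hop is a leaf — visit hop.
  Visit fern.
  At fern: go right to lime.
    At lime: go left to pear.
      At pear: go left to yew.
        yew is a leaf — visit yew.
      Visit pear.
      At pear: go right to plum.
        At plum: go left to fir.
          fir is a leaf — visit fir.
        Visit plum.
        At plum: no right child.
    Visit lime.
    At lime: no right child.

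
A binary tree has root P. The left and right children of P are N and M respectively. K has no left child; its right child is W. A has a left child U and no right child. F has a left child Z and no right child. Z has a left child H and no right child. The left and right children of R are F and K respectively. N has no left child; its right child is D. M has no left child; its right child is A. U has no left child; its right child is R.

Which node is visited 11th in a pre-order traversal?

K

Pre-order visits the node, then its left subtree, then its right subtree.
Visit P.
At P: go left to N.
  Visit N.
  At N: no left child.
  At N: go right to D.
    D is a leaf — visit D.
At P: go right to M.
  Visit M.
  At M: no left child.
  At M: go right to A.
    Visit A.
    At A: go left to U.
      Visit U.
      At U: no left child.
      At U: go right to R.
        Visit R.
        At R: go left to F.
          Visit F.
          At F: go left to Z.
            Visit Z.
            At Z: go left to H.
              H is a leaf — visit H.
            At Z: no right child.
          At F: no right child.
        At R: go right to K.
          Visit K.
          At K: no left child.
          At K: go right to W.
            W is a leaf — visit W.
    At A: no right child.
Full pre-order sequence: P, N, D, M, A, U, R, F, Z, H, K, W.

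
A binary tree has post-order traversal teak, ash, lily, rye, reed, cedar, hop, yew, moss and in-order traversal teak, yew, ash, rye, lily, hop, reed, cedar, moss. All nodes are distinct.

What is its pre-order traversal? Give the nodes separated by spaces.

moss yew teak hop rye ash lily cedar reed

The last element of post-order is the root; it splits in-order into left and right subtrees.
Root moss: left subtree has 8 nodes {teak, yew, ash, rye, lily, hop, reed, cedar}, right has 0 { }.
  Root yew: left subtree has 1 node {teak}, right has 6 {ash, rye, lily, hop, reed, cedar}.
    Root hop: left subtree has 3 nodes {ash, rye, lily}, right has 2 {reed, cedar}.
      Root rye: left subtree has 1 node {ash}, right has 1 {lily}.
      Root cedar: left subtree has 1 node {reed}, right has 0 { }.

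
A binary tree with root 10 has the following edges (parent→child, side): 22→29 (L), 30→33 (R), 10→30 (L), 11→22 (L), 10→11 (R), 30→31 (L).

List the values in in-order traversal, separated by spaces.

In-order visits the left subtree, then the node, then the right subtree.
At 10: go left to 30.
  At 30: go left to 31.
    31 is a leaf — visit 31.
  Visit 30.
  At 30: go right to 33.
    33 is a leaf — visit 33.
Visit 10.
At 10: go right to 11.
  At 11: go left to 22.
    At 22: go left to 29.
      29 is a leaf — visit 29.
    Visit 22.
    At 22: no right child.
  Visit 11.
  At 11: no right child.

31 30 33 10 29 22 11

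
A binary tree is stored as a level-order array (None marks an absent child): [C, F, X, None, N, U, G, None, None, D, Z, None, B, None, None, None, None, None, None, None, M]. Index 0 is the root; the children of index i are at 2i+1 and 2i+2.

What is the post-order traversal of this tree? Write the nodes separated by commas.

M, D, Z, N, F, B, U, G, X, C

Post-order visits the left subtree, then the right subtree, then the node.
At C: go left to F.
  At F: no left child.
  At F: go right to N.
    At N: go left to D.
      At D: no left child.
      At D: go right to M.
        M is a leaf — visit M.
      Visit D.
    At N: go right to Z.
      Z is a leaf — visit Z.
    Visit N.
  Visit F.
At C: go right to X.
  At X: go left to U.
    At U: no left child.
    At U: go right to B.
      B is a leaf — visit B.
    Visit U.
  At X: go right to G.
    G is a leaf — visit G.
  Visit X.
Visit C.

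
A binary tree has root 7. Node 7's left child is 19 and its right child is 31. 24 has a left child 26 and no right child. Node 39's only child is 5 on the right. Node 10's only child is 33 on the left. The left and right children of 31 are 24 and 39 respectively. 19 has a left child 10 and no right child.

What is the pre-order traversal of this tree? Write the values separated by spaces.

7 19 10 33 31 24 26 39 5

Pre-order visits the node, then its left subtree, then its right subtree.
Visit 7.
At 7: go left to 19.
  Visit 19.
  At 19: go left to 10.
    Visit 10.
    At 10: go left to 33.
      33 is a leaf — visit 33.
    At 10: no right child.
  At 19: no right child.
At 7: go right to 31.
  Visit 31.
  At 31: go left to 24.
    Visit 24.
    At 24: go left to 26.
      26 is a leaf — visit 26.
    At 24: no right child.
  At 31: go right to 39.
    Visit 39.
    At 39: no left child.
    At 39: go right to 5.
      5 is a leaf — visit 5.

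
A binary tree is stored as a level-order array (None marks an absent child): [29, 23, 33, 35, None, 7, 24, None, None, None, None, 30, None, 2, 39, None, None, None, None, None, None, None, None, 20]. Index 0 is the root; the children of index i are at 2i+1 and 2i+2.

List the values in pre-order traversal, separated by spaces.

Pre-order visits the node, then its left subtree, then its right subtree.
Visit 29.
At 29: go left to 23.
  Visit 23.
  At 23: go left to 35.
    35 is a leaf — visit 35.
  At 23: no right child.
At 29: go right to 33.
  Visit 33.
  At 33: go left to 7.
    Visit 7.
    At 7: go left to 30.
      Visit 30.
      At 30: go left to 20.
        20 is a leaf — visit 20.
      At 30: no right child.
    At 7: no right child.
  At 33: go right to 24.
    Visit 24.
    At 24: go left to 2.
      2 is a leaf — visit 2.
    At 24: go right to 39.
      39 is a leaf — visit 39.

29 23 35 33 7 30 20 24 2 39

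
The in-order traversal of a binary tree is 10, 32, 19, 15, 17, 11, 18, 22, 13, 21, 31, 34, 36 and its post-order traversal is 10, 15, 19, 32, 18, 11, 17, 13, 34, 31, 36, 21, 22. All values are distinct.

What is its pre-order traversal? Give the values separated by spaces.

22 17 32 10 19 15 11 18 21 13 36 31 34

The last element of post-order is the root; it splits in-order into left and right subtrees.
Root 22: left subtree has 7 nodes {10, 32, 19, 15, 17, 11, 18}, right has 5 {13, 21, 31, 34, 36}.
  Root 17: left subtree has 4 nodes {10, 32, 19, 15}, right has 2 {11, 18}.
    Root 32: left subtree has 1 node {10}, right has 2 {19, 15}.
      Root 19: left subtree has 0 nodes { }, right has 1 {15}.
    Root 11: left subtree has 0 nodes { }, right has 1 {18}.
  Root 21: left subtree has 1 node {13}, right has 3 {31, 34, 36}.
    Root 36: left subtree has 2 nodes {31, 34}, right has 0 { }.
      Root 31: left subtree has 0 nodes { }, right has 1 {34}.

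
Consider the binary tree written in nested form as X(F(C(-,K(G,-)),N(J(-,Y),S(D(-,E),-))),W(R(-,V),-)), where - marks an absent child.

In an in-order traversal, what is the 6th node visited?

Y

In-order visits the left subtree, then the node, then the right subtree.
At X: go left to F.
  At F: go left to C.
    At C: no left child.
    Visit C.
    At C: go right to K.
      At K: go left to G.
        G is a leaf — visit G.
      Visit K.
      At K: no right child.
  Visit F.
  At F: go right to N.
    At N: go left to J.
      At J: no left child.
      Visit J.
      At J: go right to Y.
        Y is a leaf — visit Y.
    Visit N.
    At N: go right to S.
      At S: go left to D.
        At D: no left child.
        Visit D.
        At D: go right to E.
          E is a leaf — visit E.
      Visit S.
      At S: no right child.
Visit X.
At X: go right to W.
  At W: go left to R.
    At R: no left child.
    Visit R.
    At R: go right to V.
      V is a leaf — visit V.
  Visit W.
  At W: no right child.
Full in-order sequence: C, G, K, F, J, Y, N, D, E, S, X, R, V, W.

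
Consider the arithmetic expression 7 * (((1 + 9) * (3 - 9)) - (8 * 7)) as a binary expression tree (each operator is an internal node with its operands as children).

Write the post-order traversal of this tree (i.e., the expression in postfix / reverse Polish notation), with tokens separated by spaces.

7 1 9 + 3 9 - * 8 7 * - *

Post-order on an expression tree gives postfix notation: for each operator, emit left operand, right operand, then the operator.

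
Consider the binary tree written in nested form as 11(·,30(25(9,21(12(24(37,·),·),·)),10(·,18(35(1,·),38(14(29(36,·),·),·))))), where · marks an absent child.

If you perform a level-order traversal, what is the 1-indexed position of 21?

6

Level-order visits nodes level by level from the root, left to right within each level.
Level 0: 11
Level 1: 30
Level 2: 25, 10
Level 3: 9, 21, 18
Level 4: 12, 35, 38
Level 5: 24, 1, 14
Level 6: 37, 29
Level 7: 36
Full level-order sequence: 11, 30, 25, 10, 9, 21, 18, 12, 35, 38, 24, 1, 14, 37, 29, 36.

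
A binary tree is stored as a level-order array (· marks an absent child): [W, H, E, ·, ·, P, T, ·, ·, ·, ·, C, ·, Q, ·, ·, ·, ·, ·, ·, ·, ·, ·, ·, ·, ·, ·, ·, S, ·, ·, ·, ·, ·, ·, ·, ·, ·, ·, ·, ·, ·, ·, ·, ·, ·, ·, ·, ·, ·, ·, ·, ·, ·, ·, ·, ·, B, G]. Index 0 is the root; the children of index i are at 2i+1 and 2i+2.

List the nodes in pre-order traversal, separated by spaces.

W H E P C T Q S B G

Pre-order visits the node, then its left subtree, then its right subtree.
Visit W.
At W: go left to H.
  H is a leaf — visit H.
At W: go right to E.
  Visit E.
  At E: go left to P.
    Visit P.
    At P: go left to C.
      C is a leaf — visit C.
    At P: no right child.
  At E: go right to T.
    Visit T.
    At T: go left to Q.
      Visit Q.
      At Q: no left child.
      At Q: go right to S.
        Visit S.
        At S: go left to B.
          B is a leaf — visit B.
        At S: go right to G.
          G is a leaf — visit G.
    At T: no right child.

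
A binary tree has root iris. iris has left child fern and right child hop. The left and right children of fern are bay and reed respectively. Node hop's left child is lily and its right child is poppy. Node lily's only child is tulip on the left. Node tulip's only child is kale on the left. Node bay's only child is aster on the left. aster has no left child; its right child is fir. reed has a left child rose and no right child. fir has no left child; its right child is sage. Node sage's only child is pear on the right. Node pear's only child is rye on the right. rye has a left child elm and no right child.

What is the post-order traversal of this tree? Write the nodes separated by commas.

elm, rye, pear, sage, fir, aster, bay, rose, reed, fern, kale, tulip, lily, poppy, hop, iris

Post-order visits the left subtree, then the right subtree, then the node.
At iris: go left to fern.
  At fern: go left to bay.
    At bay: go left to aster.
      At aster: no left child.
      At aster: go right to fir.
        At fir: no left child.
        At fir: go right to sage.
          At sage: no left child.
          At sage: go right to pear.
            At pear: no left child.
            At pear: go right to rye.
              At rye: go left to elm.
                elm is a leaf — visit elm.
              At rye: no right child.
              Visit rye.
            Visit pear.
          Visit sage.
        Visit fir.
      Visit aster.
    At bay: no right child.
    Visit bay.
  At fern: go right to reed.
    At reed: go left to rose.
      rose is a leaf — visit rose.
    At reed: no right child.
    Visit reed.
  Visit fern.
At iris: go right to hop.
  At hop: go left to lily.
    At lily: go left to tulip.
      At tulip: go left to kale.
        kale is a leaf — visit kale.
      At tulip: no right child.
      Visit tulip.
    At lily: no right child.
    Visit lily.
  At hop: go right to poppy.
    poppy is a leaf — visit poppy.
  Visit hop.
Visit iris.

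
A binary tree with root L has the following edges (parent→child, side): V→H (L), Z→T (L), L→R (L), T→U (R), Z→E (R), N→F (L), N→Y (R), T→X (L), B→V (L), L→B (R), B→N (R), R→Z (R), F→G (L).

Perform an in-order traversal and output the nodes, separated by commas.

R, X, T, U, Z, E, L, H, V, B, G, F, N, Y

In-order visits the left subtree, then the node, then the right subtree.
At L: go left to R.
  At R: no left child.
  Visit R.
  At R: go right to Z.
    At Z: go left to T.
      At T: go left to X.
        X is a leaf — visit X.
      Visit T.
      At T: go right to U.
        U is a leaf — visit U.
    Visit Z.
    At Z: go right to E.
      E is a leaf — visit E.
Visit L.
At L: go right to B.
  At B: go left to V.
    At V: go left to H.
      H is a leaf — visit H.
    Visit V.
    At V: no right child.
  Visit B.
  At B: go right to N.
    At N: go left to F.
      At F: go left to G.
        G is a leaf — visit G.
      Visit F.
      At F: no right child.
    Visit N.
    At N: go right to Y.
      Y is a leaf — visit Y.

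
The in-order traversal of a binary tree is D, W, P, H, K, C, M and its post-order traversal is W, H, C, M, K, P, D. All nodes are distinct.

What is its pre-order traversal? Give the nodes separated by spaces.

The last element of post-order is the root; it splits in-order into left and right subtrees.
Root D: left subtree has 0 nodes { }, right has 6 {W, P, H, K, C, M}.
  Root P: left subtree has 1 node {W}, right has 4 {H, K, C, M}.
    Root K: left subtree has 1 node {H}, right has 2 {C, M}.
      Root M: left subtree has 1 node {C}, right has 0 { }.

D P W K H M C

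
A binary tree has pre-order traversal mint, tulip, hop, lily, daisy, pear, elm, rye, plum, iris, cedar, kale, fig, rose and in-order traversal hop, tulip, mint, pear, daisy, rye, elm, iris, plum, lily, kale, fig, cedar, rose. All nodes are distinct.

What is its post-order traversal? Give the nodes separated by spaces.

hop tulip pear rye iris plum elm daisy fig kale rose cedar lily mint

The first element of pre-order is the root; it splits in-order into left and right subtrees.
Root mint: left subtree has 2 nodes {hop, tulip}, right has 11 {pear, daisy, rye, elm, iris, plum, lily, kale, fig, cedar, rose}.
  Root tulip: left subtree has 1 node {hop}, right has 0 { }.
  Root lily: left subtree has 6 nodes {pear, daisy, rye, elm, iris, plum}, right has 4 {kale, fig, cedar, rose}.
    Root daisy: left subtree has 1 node {pear}, right has 4 {rye, elm, iris, plum}.
      Root elm: left subtree has 1 node {rye}, right has 2 {iris, plum}.
        Root plum: left subtree has 1 node {iris}, right has 0 { }.
    Root cedar: left subtree has 2 nodes {kale, fig}, right has 1 {rose}.
      Root kale: left subtree has 0 nodes { }, right has 1 {fig}.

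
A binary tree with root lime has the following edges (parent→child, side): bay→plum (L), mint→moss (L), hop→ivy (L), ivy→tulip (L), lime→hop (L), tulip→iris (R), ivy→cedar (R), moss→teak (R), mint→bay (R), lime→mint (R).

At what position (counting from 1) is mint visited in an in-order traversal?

9

In-order visits the left subtree, then the node, then the right subtree.
At lime: go left to hop.
  At hop: go left to ivy.
    At ivy: go left to tulip.
      At tulip: no left child.
      Visit tulip.
      At tulip: go right to iris.
        iris is a leaf — visit iris.
    Visit ivy.
    At ivy: go right to cedar.
      cedar is a leaf — visit cedar.
  Visit hop.
  At hop: no right child.
Visit lime.
At lime: go right to mint.
  At mint: go left to moss.
    At moss: no left child.
    Visit moss.
    At moss: go right to teak.
      teak is a leaf — visit teak.
  Visit mint.
  At mint: go right to bay.
    At bay: go left to plum.
      plum is a leaf — visit plum.
    Visit bay.
    At bay: no right child.
Full in-order sequence: tulip, iris, ivy, cedar, hop, lime, moss, teak, mint, plum, bay.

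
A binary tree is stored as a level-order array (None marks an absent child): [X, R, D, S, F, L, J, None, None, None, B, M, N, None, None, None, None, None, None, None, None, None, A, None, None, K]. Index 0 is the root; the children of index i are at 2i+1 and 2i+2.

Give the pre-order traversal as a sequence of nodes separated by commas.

X, R, S, F, B, A, D, L, M, N, K, J

Pre-order visits the node, then its left subtree, then its right subtree.
Visit X.
At X: go left to R.
  Visit R.
  At R: go left to S.
    S is a leaf — visit S.
  At R: go right to F.
    Visit F.
    At F: no left child.
    At F: go right to B.
      Visit B.
      At B: no left child.
      At B: go right to A.
        A is a leaf — visit A.
At X: go right to D.
  Visit D.
  At D: go left to L.
    Visit L.
    At L: go left to M.
      M is a leaf — visit M.
    At L: go right to N.
      Visit N.
      At N: go left to K.
        K is a leaf — visit K.
      At N: no right child.
  At D: go right to J.
    J is a leaf — visit J.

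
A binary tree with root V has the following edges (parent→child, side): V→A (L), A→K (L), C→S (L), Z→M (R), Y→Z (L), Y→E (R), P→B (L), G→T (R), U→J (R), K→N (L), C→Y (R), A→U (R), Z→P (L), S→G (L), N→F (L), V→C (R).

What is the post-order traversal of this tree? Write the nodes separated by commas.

F, N, K, J, U, A, T, G, S, B, P, M, Z, E, Y, C, V

Post-order visits the left subtree, then the right subtree, then the node.
At V: go left to A.
  At A: go left to K.
    At K: go left to N.
      At N: go left to F.
        F is a leaf — visit F.
      At N: no right child.
      Visit N.
    At K: no right child.
    Visit K.
  At A: go right to U.
    At U: no left child.
    At U: go right to J.
      J is a leaf — visit J.
    Visit U.
  Visit A.
At V: go right to C.
  At C: go left to S.
    At S: go left to G.
      At G: no left child.
      At G: go right to T.
        T is a leaf — visit T.
      Visit G.
    At S: no right child.
    Visit S.
  At C: go right to Y.
    At Y: go left to Z.
      At Z: go left to P.
        At P: go left to B.
          B is a leaf — visit B.
        At P: no right child.
        Visit P.
      At Z: go right to M.
        M is a leaf — visit M.
      Visit Z.
    At Y: go right to E.
      E is a leaf — visit E.
    Visit Y.
  Visit C.
Visit V.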